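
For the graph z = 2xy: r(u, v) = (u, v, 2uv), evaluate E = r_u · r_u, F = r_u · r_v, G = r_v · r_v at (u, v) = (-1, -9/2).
E = 82;  F = 18;  G = 5

Partials: r_u = (1, 0, 2*v), r_v = (0, 1, 2*u). As functions of (u, v):
  E = r_u · r_u = 4*v^2 + 1,
  F = r_u · r_v = 4*u*v,
  G = r_v · r_v = 4*u^2 + 1.
Evaluating at (u, v) = (-1, -9/2): E = 82, F = 18, G = 5.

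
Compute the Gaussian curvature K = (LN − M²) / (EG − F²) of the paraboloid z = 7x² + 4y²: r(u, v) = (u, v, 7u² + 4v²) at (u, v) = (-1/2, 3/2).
K = 28/9409

Coefficients of the first fundamental form: E = 196*u^2 + 1, F = 112*u*v, G = 64*v^2 + 1.
Coefficients of the second fundamental form: L = 14/sqrt(196*u^2 + 64*v^2 + 1), M = 0, N = 8/sqrt(196*u^2 + 64*v^2 + 1).
Assemble K = (LN − M²)/(EG − F²) = 112/(38416*u^4 + 25088*u^2*v^2 + 392*u^2 + 4096*v^4 + 128*v^2 + 1). At (u, v) = (-1/2, 3/2): K = 28/9409.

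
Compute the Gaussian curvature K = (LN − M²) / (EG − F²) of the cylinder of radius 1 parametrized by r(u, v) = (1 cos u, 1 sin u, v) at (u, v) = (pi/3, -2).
K = 0

Coefficients of the first fundamental form: E = 1, F = 0, G = 1.
Coefficients of the second fundamental form: L = -1, M = 0, N = 0.
Assemble K = (LN − M²)/(EG − F²) = 0. At (u, v) = (pi/3, -2): K = 0.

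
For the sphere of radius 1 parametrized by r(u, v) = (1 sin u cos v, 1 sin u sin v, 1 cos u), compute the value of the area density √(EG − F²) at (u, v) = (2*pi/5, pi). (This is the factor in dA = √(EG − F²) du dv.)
√(EG − F²)|_{(2*pi/5, pi)} = sqrt(2*sqrt(5) + 10)/4

E = 1, F = 0, G = sin(u)^2, so EG − F² = sin(u)^2. Taking the positive square root: √(EG − F²) = Abs(sin(u)). At (u, v) = (2*pi/5, pi): sqrt(2*sqrt(5) + 10)/4.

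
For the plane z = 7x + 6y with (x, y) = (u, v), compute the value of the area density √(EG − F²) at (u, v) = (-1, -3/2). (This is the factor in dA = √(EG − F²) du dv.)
√(EG − F²)|_{(-1, -3/2)} = sqrt(86)

E = 50, F = 42, G = 37, so EG − F² = 86. Taking the positive square root: √(EG − F²) = sqrt(86). At (u, v) = (-1, -3/2): sqrt(86).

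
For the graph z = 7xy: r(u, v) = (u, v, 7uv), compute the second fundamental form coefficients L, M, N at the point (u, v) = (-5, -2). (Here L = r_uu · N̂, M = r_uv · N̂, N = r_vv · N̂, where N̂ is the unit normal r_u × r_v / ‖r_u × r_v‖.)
L = 0;  M = 7*sqrt(158)/474;  N = 0

Compute the unit normal N̂(u, v) = (-7*v/sqrt(49*u^2 + 49*v^2 + 1), -7*u/sqrt(49*u^2 + 49*v^2 + 1), 1/sqrt(49*u^2 + 49*v^2 + 1)), and the second partials r_uu, r_uv, r_vv. Take dot products:
  L(u, v) = r_uu · N̂ = 0,
  M(u, v) = r_uv · N̂ = 7/sqrt(49*u^2 + 49*v^2 + 1),
  N(u, v) = r_vv · N̂ = 0.
Evaluating at (u, v) = (-5, -2):
  L = 0, M = 7*sqrt(158)/474, N = 0.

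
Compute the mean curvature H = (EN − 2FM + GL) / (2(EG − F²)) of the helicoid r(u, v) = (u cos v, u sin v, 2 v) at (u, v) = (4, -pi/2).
H = 0

With E = 1, F = 0, G = u^2 + 4, L = 0, M = -2/sqrt(u^2 + 4), N = 0, assemble
  H = (EN − 2FM + GL) / (2(EG − F²)) = 0.
At (u, v) = (4, -pi/2): H = 0.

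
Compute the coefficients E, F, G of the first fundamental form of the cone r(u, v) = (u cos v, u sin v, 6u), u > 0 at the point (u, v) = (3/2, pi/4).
E = 37;  F = 0;  G = 9/4

Partials: r_u = (cos(v), sin(v), 6), r_v = (-u*sin(v), u*cos(v), 0). As functions of (u, v):
  E = r_u · r_u = 37,
  F = r_u · r_v = 0,
  G = r_v · r_v = u^2.
Evaluating at (u, v) = (3/2, pi/4): E = 37, F = 0, G = 9/4.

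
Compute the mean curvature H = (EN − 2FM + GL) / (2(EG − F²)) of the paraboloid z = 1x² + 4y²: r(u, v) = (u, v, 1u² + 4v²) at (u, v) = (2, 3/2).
H = 213*sqrt(161)/25921

With E = 4*u^2 + 1, F = 16*u*v, G = 64*v^2 + 1, L = 2/sqrt(4*u^2 + 64*v^2 + 1), M = 0, N = 8/sqrt(4*u^2 + 64*v^2 + 1), assemble
  H = (EN − 2FM + GL) / (2(EG − F²)) = (16*u^2 + 64*v^2 + 5)/(4*u^2 + 64*v^2 + 1)^(3/2).
At (u, v) = (2, 3/2): H = 213*sqrt(161)/25921.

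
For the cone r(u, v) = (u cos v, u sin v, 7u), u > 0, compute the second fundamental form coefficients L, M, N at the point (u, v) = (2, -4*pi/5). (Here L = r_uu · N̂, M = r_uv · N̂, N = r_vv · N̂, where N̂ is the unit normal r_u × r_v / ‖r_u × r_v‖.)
L = 0;  M = 0;  N = 7*sqrt(2)/5

Compute the unit normal N̂(u, v) = (-7*sqrt(2)*u*cos(v)/(10*Abs(u)), -7*sqrt(2)*u*sin(v)/(10*Abs(u)), sqrt(2)*u/(10*Abs(u))), and the second partials r_uu, r_uv, r_vv. Take dot products:
  L(u, v) = r_uu · N̂ = 0,
  M(u, v) = r_uv · N̂ = 0,
  N(u, v) = r_vv · N̂ = 7*sqrt(2)*u^2/(10*Abs(u)).
Evaluating at (u, v) = (2, -4*pi/5):
  L = 0, M = 0, N = 7*sqrt(2)/5.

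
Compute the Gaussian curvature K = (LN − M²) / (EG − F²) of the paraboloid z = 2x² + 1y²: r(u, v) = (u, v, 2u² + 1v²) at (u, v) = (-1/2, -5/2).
K = 2/225

Coefficients of the first fundamental form: E = 16*u^2 + 1, F = 8*u*v, G = 4*v^2 + 1.
Coefficients of the second fundamental form: L = 4/sqrt(16*u^2 + 4*v^2 + 1), M = 0, N = 2/sqrt(16*u^2 + 4*v^2 + 1).
Assemble K = (LN − M²)/(EG − F²) = 8/(256*u^4 + 128*u^2*v^2 + 32*u^2 + 16*v^4 + 8*v^2 + 1). At (u, v) = (-1/2, -5/2): K = 2/225.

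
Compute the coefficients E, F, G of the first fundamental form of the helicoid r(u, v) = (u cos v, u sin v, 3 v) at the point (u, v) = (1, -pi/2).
E = 1;  F = 0;  G = 10

Partials: r_u = (cos(v), sin(v), 0), r_v = (-u*sin(v), u*cos(v), 3). As functions of (u, v):
  E = r_u · r_u = 1,
  F = r_u · r_v = 0,
  G = r_v · r_v = u^2 + 9.
Evaluating at (u, v) = (1, -pi/2): E = 1, F = 0, G = 10.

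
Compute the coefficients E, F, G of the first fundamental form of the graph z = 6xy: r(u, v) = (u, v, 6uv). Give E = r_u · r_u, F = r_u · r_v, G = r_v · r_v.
E = 36*v^2 + 1;  F = 36*u*v;  G = 36*u^2 + 1

Compute partials: r_u = (1, 0, 6*v), r_v = (0, 1, 6*u). Then
  E = r_u · r_u = 36*v^2 + 1,
  F = r_u · r_v = 36*u*v,
  G = r_v · r_v = 36*u^2 + 1.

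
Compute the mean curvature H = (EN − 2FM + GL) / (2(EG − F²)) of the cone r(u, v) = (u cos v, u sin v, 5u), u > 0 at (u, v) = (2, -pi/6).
H = 5*sqrt(26)/104

With E = 26, F = 0, G = u^2, L = 0, M = 0, N = 5*sqrt(26)*u^2/(26*Abs(u)), assemble
  H = (EN − 2FM + GL) / (2(EG − F²)) = 5*sqrt(26)/(52*Abs(u)).
At (u, v) = (2, -pi/6): H = 5*sqrt(26)/104.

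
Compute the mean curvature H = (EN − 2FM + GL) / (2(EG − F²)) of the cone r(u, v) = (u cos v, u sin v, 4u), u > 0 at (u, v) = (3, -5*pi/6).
H = 2*sqrt(17)/51

With E = 17, F = 0, G = u^2, L = 0, M = 0, N = 4*sqrt(17)*u^2/(17*Abs(u)), assemble
  H = (EN − 2FM + GL) / (2(EG − F²)) = 2*sqrt(17)/(17*Abs(u)).
At (u, v) = (3, -5*pi/6): H = 2*sqrt(17)/51.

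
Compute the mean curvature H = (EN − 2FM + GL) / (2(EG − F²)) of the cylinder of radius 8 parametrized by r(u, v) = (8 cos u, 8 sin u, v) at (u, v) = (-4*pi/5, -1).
H = -1/16

With E = 64, F = 0, G = 1, L = -8, M = 0, N = 0, assemble
  H = (EN − 2FM + GL) / (2(EG − F²)) = -1/16.
At (u, v) = (-4*pi/5, -1): H = -1/16.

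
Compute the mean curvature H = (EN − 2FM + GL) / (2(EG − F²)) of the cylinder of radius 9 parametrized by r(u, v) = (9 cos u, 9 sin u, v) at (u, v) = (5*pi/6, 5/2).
H = -1/18

With E = 81, F = 0, G = 1, L = -9, M = 0, N = 0, assemble
  H = (EN − 2FM + GL) / (2(EG − F²)) = -1/18.
At (u, v) = (5*pi/6, 5/2): H = -1/18.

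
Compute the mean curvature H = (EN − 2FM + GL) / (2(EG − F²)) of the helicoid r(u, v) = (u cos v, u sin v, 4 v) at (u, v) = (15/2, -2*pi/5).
H = 0

With E = 1, F = 0, G = u^2 + 16, L = 0, M = -4/sqrt(u^2 + 16), N = 0, assemble
  H = (EN − 2FM + GL) / (2(EG − F²)) = 0.
At (u, v) = (15/2, -2*pi/5): H = 0.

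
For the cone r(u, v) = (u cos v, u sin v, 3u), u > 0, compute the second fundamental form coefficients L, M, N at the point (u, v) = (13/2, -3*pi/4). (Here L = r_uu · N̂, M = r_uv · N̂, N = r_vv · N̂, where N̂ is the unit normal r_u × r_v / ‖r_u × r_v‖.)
L = 0;  M = 0;  N = 39*sqrt(10)/20

Compute the unit normal N̂(u, v) = (-3*sqrt(10)*u*cos(v)/(10*Abs(u)), -3*sqrt(10)*u*sin(v)/(10*Abs(u)), sqrt(10)*u/(10*Abs(u))), and the second partials r_uu, r_uv, r_vv. Take dot products:
  L(u, v) = r_uu · N̂ = 0,
  M(u, v) = r_uv · N̂ = 0,
  N(u, v) = r_vv · N̂ = 3*sqrt(10)*u^2/(10*Abs(u)).
Evaluating at (u, v) = (13/2, -3*pi/4):
  L = 0, M = 0, N = 39*sqrt(10)/20.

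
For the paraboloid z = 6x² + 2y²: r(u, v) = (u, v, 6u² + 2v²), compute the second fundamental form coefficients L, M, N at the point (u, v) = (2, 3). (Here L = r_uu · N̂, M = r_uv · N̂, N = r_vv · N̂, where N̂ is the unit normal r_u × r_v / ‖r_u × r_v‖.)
L = 12*sqrt(721)/721;  M = 0;  N = 4*sqrt(721)/721

Compute the unit normal N̂(u, v) = (-12*u/sqrt(144*u^2 + 16*v^2 + 1), -4*v/sqrt(144*u^2 + 16*v^2 + 1), 1/sqrt(144*u^2 + 16*v^2 + 1)), and the second partials r_uu, r_uv, r_vv. Take dot products:
  L(u, v) = r_uu · N̂ = 12/sqrt(144*u^2 + 16*v^2 + 1),
  M(u, v) = r_uv · N̂ = 0,
  N(u, v) = r_vv · N̂ = 4/sqrt(144*u^2 + 16*v^2 + 1).
Evaluating at (u, v) = (2, 3):
  L = 12*sqrt(721)/721, M = 0, N = 4*sqrt(721)/721.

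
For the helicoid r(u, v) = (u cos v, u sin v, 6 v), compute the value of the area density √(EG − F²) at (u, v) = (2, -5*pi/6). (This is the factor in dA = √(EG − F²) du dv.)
√(EG − F²)|_{(2, -5*pi/6)} = 2*sqrt(10)

E = 1, F = 0, G = u^2 + 36, so EG − F² = u^2 + 36. Taking the positive square root: √(EG − F²) = sqrt(u^2 + 36). At (u, v) = (2, -5*pi/6): 2*sqrt(10).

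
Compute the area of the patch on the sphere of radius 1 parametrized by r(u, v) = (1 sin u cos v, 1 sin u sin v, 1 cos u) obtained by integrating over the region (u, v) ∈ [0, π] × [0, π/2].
Area = pi

Area = ∫∫ √(EG − F²) du dv with √(EG − F²) = Abs(sin(u)). Integrating over [0, π] × [0, π/2] gives pi.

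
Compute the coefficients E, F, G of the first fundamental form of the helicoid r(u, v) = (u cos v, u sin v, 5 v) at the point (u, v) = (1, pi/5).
E = 1;  F = 0;  G = 26

Partials: r_u = (cos(v), sin(v), 0), r_v = (-u*sin(v), u*cos(v), 5). As functions of (u, v):
  E = r_u · r_u = 1,
  F = r_u · r_v = 0,
  G = r_v · r_v = u^2 + 25.
Evaluating at (u, v) = (1, pi/5): E = 1, F = 0, G = 26.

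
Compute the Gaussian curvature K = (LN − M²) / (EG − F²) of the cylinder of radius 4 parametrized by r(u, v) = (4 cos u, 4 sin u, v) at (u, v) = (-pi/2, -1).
K = 0

Coefficients of the first fundamental form: E = 16, F = 0, G = 1.
Coefficients of the second fundamental form: L = -4, M = 0, N = 0.
Assemble K = (LN − M²)/(EG − F²) = 0. At (u, v) = (-pi/2, -1): K = 0.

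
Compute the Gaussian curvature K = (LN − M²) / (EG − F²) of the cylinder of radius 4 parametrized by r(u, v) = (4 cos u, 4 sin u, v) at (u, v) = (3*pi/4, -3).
K = 0

Coefficients of the first fundamental form: E = 16, F = 0, G = 1.
Coefficients of the second fundamental form: L = -4, M = 0, N = 0.
Assemble K = (LN − M²)/(EG − F²) = 0. At (u, v) = (3*pi/4, -3): K = 0.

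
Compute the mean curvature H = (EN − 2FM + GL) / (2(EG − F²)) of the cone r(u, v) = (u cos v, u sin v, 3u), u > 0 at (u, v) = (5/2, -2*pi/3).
H = 3*sqrt(10)/50

With E = 10, F = 0, G = u^2, L = 0, M = 0, N = 3*sqrt(10)*u^2/(10*Abs(u)), assemble
  H = (EN − 2FM + GL) / (2(EG − F²)) = 3*sqrt(10)/(20*Abs(u)).
At (u, v) = (5/2, -2*pi/3): H = 3*sqrt(10)/50.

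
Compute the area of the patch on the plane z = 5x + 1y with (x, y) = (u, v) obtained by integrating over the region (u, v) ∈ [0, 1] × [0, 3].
Area = 9*sqrt(3)

Area = ∫∫ √(EG − F²) du dv with √(EG − F²) = 3*sqrt(3). Integrating over [0, 1] × [0, 3] gives 9*sqrt(3).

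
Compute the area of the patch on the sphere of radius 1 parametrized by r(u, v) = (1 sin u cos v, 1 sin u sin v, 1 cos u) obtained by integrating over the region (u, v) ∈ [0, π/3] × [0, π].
Area = pi/2

Area = ∫∫ √(EG − F²) du dv with √(EG − F²) = Abs(sin(u)). Integrating over [0, π/3] × [0, π] gives pi/2.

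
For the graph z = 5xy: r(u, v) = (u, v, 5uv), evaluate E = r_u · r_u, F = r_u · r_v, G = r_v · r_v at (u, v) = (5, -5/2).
E = 629/4;  F = -625/2;  G = 626

Partials: r_u = (1, 0, 5*v), r_v = (0, 1, 5*u). As functions of (u, v):
  E = r_u · r_u = 25*v^2 + 1,
  F = r_u · r_v = 25*u*v,
  G = r_v · r_v = 25*u^2 + 1.
Evaluating at (u, v) = (5, -5/2): E = 629/4, F = -625/2, G = 626.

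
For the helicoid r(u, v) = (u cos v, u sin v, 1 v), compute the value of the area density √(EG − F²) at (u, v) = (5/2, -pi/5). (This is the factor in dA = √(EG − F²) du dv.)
√(EG − F²)|_{(5/2, -pi/5)} = sqrt(29)/2

E = 1, F = 0, G = u^2 + 1, so EG − F² = u^2 + 1. Taking the positive square root: √(EG − F²) = sqrt(u^2 + 1). At (u, v) = (5/2, -pi/5): sqrt(29)/2.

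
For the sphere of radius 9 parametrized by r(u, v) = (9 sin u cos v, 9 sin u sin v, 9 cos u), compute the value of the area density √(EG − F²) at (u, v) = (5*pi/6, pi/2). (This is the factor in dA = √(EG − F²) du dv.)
√(EG − F²)|_{(5*pi/6, pi/2)} = 81/2

E = 81, F = 0, G = 81*sin(u)^2, so EG − F² = 6561*sin(u)^2. Taking the positive square root: √(EG − F²) = 81*Abs(sin(u)). At (u, v) = (5*pi/6, pi/2): 81/2.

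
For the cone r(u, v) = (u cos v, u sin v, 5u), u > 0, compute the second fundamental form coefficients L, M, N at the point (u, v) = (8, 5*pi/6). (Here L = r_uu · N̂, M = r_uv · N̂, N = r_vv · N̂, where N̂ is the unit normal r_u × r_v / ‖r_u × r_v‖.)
L = 0;  M = 0;  N = 20*sqrt(26)/13

Compute the unit normal N̂(u, v) = (-5*sqrt(26)*u*cos(v)/(26*Abs(u)), -5*sqrt(26)*u*sin(v)/(26*Abs(u)), sqrt(26)*u/(26*Abs(u))), and the second partials r_uu, r_uv, r_vv. Take dot products:
  L(u, v) = r_uu · N̂ = 0,
  M(u, v) = r_uv · N̂ = 0,
  N(u, v) = r_vv · N̂ = 5*sqrt(26)*u^2/(26*Abs(u)).
Evaluating at (u, v) = (8, 5*pi/6):
  L = 0, M = 0, N = 20*sqrt(26)/13.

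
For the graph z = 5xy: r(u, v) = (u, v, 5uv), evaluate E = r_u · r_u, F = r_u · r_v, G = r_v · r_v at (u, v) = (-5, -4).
E = 401;  F = 500;  G = 626

Partials: r_u = (1, 0, 5*v), r_v = (0, 1, 5*u). As functions of (u, v):
  E = r_u · r_u = 25*v^2 + 1,
  F = r_u · r_v = 25*u*v,
  G = r_v · r_v = 25*u^2 + 1.
Evaluating at (u, v) = (-5, -4): E = 401, F = 500, G = 626.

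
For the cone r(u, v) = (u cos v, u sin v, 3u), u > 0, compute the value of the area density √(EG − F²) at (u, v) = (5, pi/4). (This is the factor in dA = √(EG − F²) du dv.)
√(EG − F²)|_{(5, pi/4)} = 5*sqrt(10)

E = 10, F = 0, G = u^2, so EG − F² = 10*u^2. Taking the positive square root: √(EG − F²) = sqrt(10)*Abs(u). At (u, v) = (5, pi/4): 5*sqrt(10).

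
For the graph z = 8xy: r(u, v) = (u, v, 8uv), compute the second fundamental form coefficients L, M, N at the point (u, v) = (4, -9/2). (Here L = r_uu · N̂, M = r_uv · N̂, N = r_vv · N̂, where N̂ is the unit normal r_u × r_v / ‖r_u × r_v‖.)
L = 0;  M = 8*sqrt(2321)/2321;  N = 0

Compute the unit normal N̂(u, v) = (-8*v/sqrt(64*u^2 + 64*v^2 + 1), -8*u/sqrt(64*u^2 + 64*v^2 + 1), 1/sqrt(64*u^2 + 64*v^2 + 1)), and the second partials r_uu, r_uv, r_vv. Take dot products:
  L(u, v) = r_uu · N̂ = 0,
  M(u, v) = r_uv · N̂ = 8/sqrt(64*u^2 + 64*v^2 + 1),
  N(u, v) = r_vv · N̂ = 0.
Evaluating at (u, v) = (4, -9/2):
  L = 0, M = 8*sqrt(2321)/2321, N = 0.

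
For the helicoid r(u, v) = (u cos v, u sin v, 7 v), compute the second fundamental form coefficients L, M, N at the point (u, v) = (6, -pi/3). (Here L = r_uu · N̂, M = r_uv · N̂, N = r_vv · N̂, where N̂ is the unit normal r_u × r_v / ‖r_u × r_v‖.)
L = 0;  M = -7*sqrt(85)/85;  N = 0

Compute the unit normal N̂(u, v) = (7*sin(v)/sqrt(u^2 + 49), -7*cos(v)/sqrt(u^2 + 49), u/sqrt(u^2 + 49)), and the second partials r_uu, r_uv, r_vv. Take dot products:
  L(u, v) = r_uu · N̂ = 0,
  M(u, v) = r_uv · N̂ = -7/sqrt(u^2 + 49),
  N(u, v) = r_vv · N̂ = 0.
Evaluating at (u, v) = (6, -pi/3):
  L = 0, M = -7*sqrt(85)/85, N = 0.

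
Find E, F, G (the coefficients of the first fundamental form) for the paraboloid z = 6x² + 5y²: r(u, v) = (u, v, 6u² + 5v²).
E = 144*u^2 + 1;  F = 120*u*v;  G = 100*v^2 + 1

Compute partials: r_u = (1, 0, 12*u), r_v = (0, 1, 10*v). Then
  E = r_u · r_u = 144*u^2 + 1,
  F = r_u · r_v = 120*u*v,
  G = r_v · r_v = 100*v^2 + 1.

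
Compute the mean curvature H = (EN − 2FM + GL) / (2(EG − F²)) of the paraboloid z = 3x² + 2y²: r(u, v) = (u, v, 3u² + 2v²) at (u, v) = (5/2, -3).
H = 887*sqrt(370)/136900

With E = 36*u^2 + 1, F = 24*u*v, G = 16*v^2 + 1, L = 6/sqrt(36*u^2 + 16*v^2 + 1), M = 0, N = 4/sqrt(36*u^2 + 16*v^2 + 1), assemble
  H = (EN − 2FM + GL) / (2(EG − F²)) = (72*u^2 + 48*v^2 + 5)/(36*u^2 + 16*v^2 + 1)^(3/2).
At (u, v) = (5/2, -3): H = 887*sqrt(370)/136900.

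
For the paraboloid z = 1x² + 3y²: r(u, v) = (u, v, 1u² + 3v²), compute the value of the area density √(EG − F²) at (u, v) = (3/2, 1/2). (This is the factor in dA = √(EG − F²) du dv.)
√(EG − F²)|_{(3/2, 1/2)} = sqrt(19)

E = 4*u^2 + 1, F = 12*u*v, G = 36*v^2 + 1, so EG − F² = 4*u^2 + 36*v^2 + 1. Taking the positive square root: √(EG − F²) = sqrt(4*u^2 + 36*v^2 + 1). At (u, v) = (3/2, 1/2): sqrt(19).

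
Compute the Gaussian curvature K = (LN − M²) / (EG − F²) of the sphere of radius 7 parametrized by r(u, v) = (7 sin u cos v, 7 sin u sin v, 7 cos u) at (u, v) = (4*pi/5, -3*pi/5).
K = 1/49

Coefficients of the first fundamental form: E = 49, F = 0, G = 49*sin(u)^2.
Coefficients of the second fundamental form: L = -7*sin(u)/Abs(sin(u)), M = 0, N = -7*sin(u)^3/Abs(sin(u)).
Assemble K = (LN − M²)/(EG − F²) = 1/49. At (u, v) = (4*pi/5, -3*pi/5): K = 1/49.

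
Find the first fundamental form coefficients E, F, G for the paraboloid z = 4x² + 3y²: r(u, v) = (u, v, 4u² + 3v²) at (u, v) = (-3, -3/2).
E = 577;  F = 216;  G = 82

Partials: r_u = (1, 0, 8*u), r_v = (0, 1, 6*v). As functions of (u, v):
  E = r_u · r_u = 64*u^2 + 1,
  F = r_u · r_v = 48*u*v,
  G = r_v · r_v = 36*v^2 + 1.
Evaluating at (u, v) = (-3, -3/2): E = 577, F = 216, G = 82.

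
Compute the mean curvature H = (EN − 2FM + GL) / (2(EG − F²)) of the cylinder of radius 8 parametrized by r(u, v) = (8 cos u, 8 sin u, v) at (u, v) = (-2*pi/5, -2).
H = -1/16

With E = 64, F = 0, G = 1, L = -8, M = 0, N = 0, assemble
  H = (EN − 2FM + GL) / (2(EG − F²)) = -1/16.
At (u, v) = (-2*pi/5, -2): H = -1/16.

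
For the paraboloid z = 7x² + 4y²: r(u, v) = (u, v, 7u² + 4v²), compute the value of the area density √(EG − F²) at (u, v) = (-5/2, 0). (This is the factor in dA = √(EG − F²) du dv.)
√(EG − F²)|_{(-5/2, 0)} = sqrt(1226)

E = 196*u^2 + 1, F = 112*u*v, G = 64*v^2 + 1, so EG − F² = 196*u^2 + 64*v^2 + 1. Taking the positive square root: √(EG − F²) = sqrt(196*u^2 + 64*v^2 + 1). At (u, v) = (-5/2, 0): sqrt(1226).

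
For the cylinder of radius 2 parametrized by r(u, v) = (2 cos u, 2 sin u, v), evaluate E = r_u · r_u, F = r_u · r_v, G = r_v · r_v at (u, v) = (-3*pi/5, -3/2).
E = 4;  F = 0;  G = 1

Partials: r_u = (-2*sin(u), 2*cos(u), 0), r_v = (0, 0, 1). As functions of (u, v):
  E = r_u · r_u = 4,
  F = r_u · r_v = 0,
  G = r_v · r_v = 1.
Evaluating at (u, v) = (-3*pi/5, -3/2): E = 4, F = 0, G = 1.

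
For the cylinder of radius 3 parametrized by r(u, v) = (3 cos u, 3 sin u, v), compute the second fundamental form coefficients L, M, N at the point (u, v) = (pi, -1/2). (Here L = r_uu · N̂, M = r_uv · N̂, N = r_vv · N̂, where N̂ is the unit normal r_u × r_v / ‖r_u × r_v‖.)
L = -3;  M = 0;  N = 0

Compute the unit normal N̂(u, v) = (cos(u), sin(u), 0), and the second partials r_uu, r_uv, r_vv. Take dot products:
  L(u, v) = r_uu · N̂ = -3,
  M(u, v) = r_uv · N̂ = 0,
  N(u, v) = r_vv · N̂ = 0.
Evaluating at (u, v) = (pi, -1/2):
  L = -3, M = 0, N = 0.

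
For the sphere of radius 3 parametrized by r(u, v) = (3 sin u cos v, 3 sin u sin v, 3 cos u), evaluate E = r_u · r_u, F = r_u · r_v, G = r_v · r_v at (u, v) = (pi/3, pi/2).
E = 9;  F = 0;  G = 27/4

Partials: r_u = (3*cos(u)*cos(v), 3*sin(v)*cos(u), -3*sin(u)), r_v = (-3*sin(u)*sin(v), 3*sin(u)*cos(v), 0). As functions of (u, v):
  E = r_u · r_u = 9,
  F = r_u · r_v = 0,
  G = r_v · r_v = 9*sin(u)^2.
Evaluating at (u, v) = (pi/3, pi/2): E = 9, F = 0, G = 27/4.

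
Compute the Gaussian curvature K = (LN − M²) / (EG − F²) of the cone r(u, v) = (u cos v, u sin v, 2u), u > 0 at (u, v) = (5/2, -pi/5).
K = 0

Coefficients of the first fundamental form: E = 5, F = 0, G = u^2.
Coefficients of the second fundamental form: L = 0, M = 0, N = 2*sqrt(5)*u^2/(5*Abs(u)).
Assemble K = (LN − M²)/(EG − F²) = 0. At (u, v) = (5/2, -pi/5): K = 0.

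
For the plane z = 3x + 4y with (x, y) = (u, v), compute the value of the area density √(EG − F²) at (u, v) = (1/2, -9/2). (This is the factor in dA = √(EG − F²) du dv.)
√(EG − F²)|_{(1/2, -9/2)} = sqrt(26)

E = 10, F = 12, G = 17, so EG − F² = 26. Taking the positive square root: √(EG − F²) = sqrt(26). At (u, v) = (1/2, -9/2): sqrt(26).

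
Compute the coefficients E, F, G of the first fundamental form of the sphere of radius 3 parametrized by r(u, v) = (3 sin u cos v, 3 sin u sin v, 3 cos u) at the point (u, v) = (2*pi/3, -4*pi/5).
E = 9;  F = 0;  G = 27/4

Partials: r_u = (3*cos(u)*cos(v), 3*sin(v)*cos(u), -3*sin(u)), r_v = (-3*sin(u)*sin(v), 3*sin(u)*cos(v), 0). As functions of (u, v):
  E = r_u · r_u = 9,
  F = r_u · r_v = 0,
  G = r_v · r_v = 9*sin(u)^2.
Evaluating at (u, v) = (2*pi/3, -4*pi/5): E = 9, F = 0, G = 27/4.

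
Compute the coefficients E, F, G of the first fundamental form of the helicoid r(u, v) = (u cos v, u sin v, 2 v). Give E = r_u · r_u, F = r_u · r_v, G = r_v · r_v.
E = 1;  F = 0;  G = u^2 + 4

Compute partials: r_u = (cos(v), sin(v), 0), r_v = (-u*sin(v), u*cos(v), 2). Then
  E = r_u · r_u = 1,
  F = r_u · r_v = 0,
  G = r_v · r_v = u^2 + 4.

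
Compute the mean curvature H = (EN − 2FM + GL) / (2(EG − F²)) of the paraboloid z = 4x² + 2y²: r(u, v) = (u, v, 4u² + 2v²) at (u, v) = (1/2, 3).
H = 614*sqrt(161)/25921

With E = 64*u^2 + 1, F = 32*u*v, G = 16*v^2 + 1, L = 8/sqrt(64*u^2 + 16*v^2 + 1), M = 0, N = 4/sqrt(64*u^2 + 16*v^2 + 1), assemble
  H = (EN − 2FM + GL) / (2(EG − F²)) = 2*(64*u^2 + 32*v^2 + 3)/(64*u^2 + 16*v^2 + 1)^(3/2).
At (u, v) = (1/2, 3): H = 614*sqrt(161)/25921.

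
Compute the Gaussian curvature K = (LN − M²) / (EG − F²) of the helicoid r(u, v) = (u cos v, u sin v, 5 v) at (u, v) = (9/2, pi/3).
K = -400/32761

Coefficients of the first fundamental form: E = 1, F = 0, G = u^2 + 25.
Coefficients of the second fundamental form: L = 0, M = -5/sqrt(u^2 + 25), N = 0.
Assemble K = (LN − M²)/(EG − F²) = -25/(u^2 + 25)^2. At (u, v) = (9/2, pi/3): K = -400/32761.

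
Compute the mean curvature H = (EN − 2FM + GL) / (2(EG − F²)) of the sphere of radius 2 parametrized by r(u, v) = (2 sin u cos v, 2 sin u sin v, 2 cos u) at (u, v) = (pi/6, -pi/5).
H = -1/2

With E = 4, F = 0, G = 4*sin(u)^2, L = -2*sin(u)/Abs(sin(u)), M = 0, N = -2*sin(u)^3/Abs(sin(u)), assemble
  H = (EN − 2FM + GL) / (2(EG − F²)) = -sin(u)/(2*Abs(sin(u))).
At (u, v) = (pi/6, -pi/5): H = -1/2.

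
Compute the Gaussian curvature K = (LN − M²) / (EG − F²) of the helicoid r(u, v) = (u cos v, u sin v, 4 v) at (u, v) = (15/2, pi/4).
K = -256/83521

Coefficients of the first fundamental form: E = 1, F = 0, G = u^2 + 16.
Coefficients of the second fundamental form: L = 0, M = -4/sqrt(u^2 + 16), N = 0.
Assemble K = (LN − M²)/(EG − F²) = -16/(u^2 + 16)^2. At (u, v) = (15/2, pi/4): K = -256/83521.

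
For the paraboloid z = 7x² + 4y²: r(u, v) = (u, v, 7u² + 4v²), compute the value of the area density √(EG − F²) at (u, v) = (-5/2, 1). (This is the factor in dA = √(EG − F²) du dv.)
√(EG − F²)|_{(-5/2, 1)} = sqrt(1290)

E = 196*u^2 + 1, F = 112*u*v, G = 64*v^2 + 1, so EG − F² = 196*u^2 + 64*v^2 + 1. Taking the positive square root: √(EG − F²) = sqrt(196*u^2 + 64*v^2 + 1). At (u, v) = (-5/2, 1): sqrt(1290).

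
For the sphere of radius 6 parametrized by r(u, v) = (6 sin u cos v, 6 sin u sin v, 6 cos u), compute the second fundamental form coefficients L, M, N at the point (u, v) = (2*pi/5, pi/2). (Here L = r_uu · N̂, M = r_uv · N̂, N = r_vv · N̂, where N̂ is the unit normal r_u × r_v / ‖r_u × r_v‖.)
L = -6;  M = 0;  N = -15/4 - 3*sqrt(5)/4

Compute the unit normal N̂(u, v) = (sin(u)^2*cos(v)/Abs(sin(u)), sin(u)^2*sin(v)/Abs(sin(u)), sin(2*u)/(2*Abs(sin(u)))), and the second partials r_uu, r_uv, r_vv. Take dot products:
  L(u, v) = r_uu · N̂ = -6*sin(u)/Abs(sin(u)),
  M(u, v) = r_uv · N̂ = 0,
  N(u, v) = r_vv · N̂ = -6*sin(u)^3/Abs(sin(u)).
Evaluating at (u, v) = (2*pi/5, pi/2):
  L = -6, M = 0, N = -15/4 - 3*sqrt(5)/4.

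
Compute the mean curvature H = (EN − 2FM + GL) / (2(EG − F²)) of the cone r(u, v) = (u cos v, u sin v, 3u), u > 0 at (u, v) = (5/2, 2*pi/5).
H = 3*sqrt(10)/50

With E = 10, F = 0, G = u^2, L = 0, M = 0, N = 3*sqrt(10)*u^2/(10*Abs(u)), assemble
  H = (EN − 2FM + GL) / (2(EG − F²)) = 3*sqrt(10)/(20*Abs(u)).
At (u, v) = (5/2, 2*pi/5): H = 3*sqrt(10)/50.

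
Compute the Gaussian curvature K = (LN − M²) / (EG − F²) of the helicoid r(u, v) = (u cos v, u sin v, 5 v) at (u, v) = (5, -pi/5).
K = -1/100

Coefficients of the first fundamental form: E = 1, F = 0, G = u^2 + 25.
Coefficients of the second fundamental form: L = 0, M = -5/sqrt(u^2 + 25), N = 0.
Assemble K = (LN − M²)/(EG − F²) = -25/(u^2 + 25)^2. At (u, v) = (5, -pi/5): K = -1/100.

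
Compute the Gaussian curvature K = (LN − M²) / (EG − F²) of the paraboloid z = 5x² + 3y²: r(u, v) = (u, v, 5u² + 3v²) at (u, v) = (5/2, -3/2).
K = 60/499849

Coefficients of the first fundamental form: E = 100*u^2 + 1, F = 60*u*v, G = 36*v^2 + 1.
Coefficients of the second fundamental form: L = 10/sqrt(100*u^2 + 36*v^2 + 1), M = 0, N = 6/sqrt(100*u^2 + 36*v^2 + 1).
Assemble K = (LN − M²)/(EG − F²) = 60/(10000*u^4 + 7200*u^2*v^2 + 200*u^2 + 1296*v^4 + 72*v^2 + 1). At (u, v) = (5/2, -3/2): K = 60/499849.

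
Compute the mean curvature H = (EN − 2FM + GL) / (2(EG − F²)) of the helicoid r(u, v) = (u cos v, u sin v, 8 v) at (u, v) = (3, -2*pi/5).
H = 0

With E = 1, F = 0, G = u^2 + 64, L = 0, M = -8/sqrt(u^2 + 64), N = 0, assemble
  H = (EN − 2FM + GL) / (2(EG − F²)) = 0.
At (u, v) = (3, -2*pi/5): H = 0.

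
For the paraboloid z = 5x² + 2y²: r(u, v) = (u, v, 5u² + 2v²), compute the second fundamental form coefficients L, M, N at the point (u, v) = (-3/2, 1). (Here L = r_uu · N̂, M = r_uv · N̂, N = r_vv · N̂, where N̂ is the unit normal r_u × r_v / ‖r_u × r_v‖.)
L = 5*sqrt(2)/11;  M = 0;  N = 2*sqrt(2)/11

Compute the unit normal N̂(u, v) = (-10*u/sqrt(100*u^2 + 16*v^2 + 1), -4*v/sqrt(100*u^2 + 16*v^2 + 1), 1/sqrt(100*u^2 + 16*v^2 + 1)), and the second partials r_uu, r_uv, r_vv. Take dot products:
  L(u, v) = r_uu · N̂ = 10/sqrt(100*u^2 + 16*v^2 + 1),
  M(u, v) = r_uv · N̂ = 0,
  N(u, v) = r_vv · N̂ = 4/sqrt(100*u^2 + 16*v^2 + 1).
Evaluating at (u, v) = (-3/2, 1):
  L = 5*sqrt(2)/11, M = 0, N = 2*sqrt(2)/11.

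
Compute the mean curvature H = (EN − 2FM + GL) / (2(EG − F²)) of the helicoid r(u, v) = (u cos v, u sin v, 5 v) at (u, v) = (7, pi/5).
H = 0

With E = 1, F = 0, G = u^2 + 25, L = 0, M = -5/sqrt(u^2 + 25), N = 0, assemble
  H = (EN − 2FM + GL) / (2(EG − F²)) = 0.
At (u, v) = (7, pi/5): H = 0.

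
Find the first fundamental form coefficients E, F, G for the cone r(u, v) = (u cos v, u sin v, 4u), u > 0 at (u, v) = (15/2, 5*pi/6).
E = 17;  F = 0;  G = 225/4

Partials: r_u = (cos(v), sin(v), 4), r_v = (-u*sin(v), u*cos(v), 0). As functions of (u, v):
  E = r_u · r_u = 17,
  F = r_u · r_v = 0,
  G = r_v · r_v = u^2.
Evaluating at (u, v) = (15/2, 5*pi/6): E = 17, F = 0, G = 225/4.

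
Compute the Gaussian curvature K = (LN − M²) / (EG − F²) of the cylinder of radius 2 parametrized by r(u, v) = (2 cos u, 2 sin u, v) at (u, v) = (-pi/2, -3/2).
K = 0

Coefficients of the first fundamental form: E = 4, F = 0, G = 1.
Coefficients of the second fundamental form: L = -2, M = 0, N = 0.
Assemble K = (LN − M²)/(EG − F²) = 0. At (u, v) = (-pi/2, -3/2): K = 0.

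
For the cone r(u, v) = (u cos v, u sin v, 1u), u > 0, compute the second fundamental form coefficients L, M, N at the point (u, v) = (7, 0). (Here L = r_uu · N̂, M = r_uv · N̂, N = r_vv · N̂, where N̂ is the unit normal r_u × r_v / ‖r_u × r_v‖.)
L = 0;  M = 0;  N = 7*sqrt(2)/2

Compute the unit normal N̂(u, v) = (-sqrt(2)*u*cos(v)/(2*Abs(u)), -sqrt(2)*u*sin(v)/(2*Abs(u)), sqrt(2)*u/(2*Abs(u))), and the second partials r_uu, r_uv, r_vv. Take dot products:
  L(u, v) = r_uu · N̂ = 0,
  M(u, v) = r_uv · N̂ = 0,
  N(u, v) = r_vv · N̂ = sqrt(2)*u^2/(2*Abs(u)).
Evaluating at (u, v) = (7, 0):
  L = 0, M = 0, N = 7*sqrt(2)/2.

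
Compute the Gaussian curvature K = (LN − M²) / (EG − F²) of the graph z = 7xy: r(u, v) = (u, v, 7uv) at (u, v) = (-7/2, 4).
K = -784/30702681

Coefficients of the first fundamental form: E = 49*v^2 + 1, F = 49*u*v, G = 49*u^2 + 1.
Coefficients of the second fundamental form: L = 0, M = 7/sqrt(49*u^2 + 49*v^2 + 1), N = 0.
Assemble K = (LN − M²)/(EG − F²) = -49/(2401*u^4 + 4802*u^2*v^2 + 98*u^2 + 2401*v^4 + 98*v^2 + 1). At (u, v) = (-7/2, 4): K = -784/30702681.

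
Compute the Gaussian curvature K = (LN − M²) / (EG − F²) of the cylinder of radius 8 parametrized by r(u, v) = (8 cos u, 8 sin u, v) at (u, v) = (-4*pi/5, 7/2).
K = 0

Coefficients of the first fundamental form: E = 64, F = 0, G = 1.
Coefficients of the second fundamental form: L = -8, M = 0, N = 0.
Assemble K = (LN − M²)/(EG − F²) = 0. At (u, v) = (-4*pi/5, 7/2): K = 0.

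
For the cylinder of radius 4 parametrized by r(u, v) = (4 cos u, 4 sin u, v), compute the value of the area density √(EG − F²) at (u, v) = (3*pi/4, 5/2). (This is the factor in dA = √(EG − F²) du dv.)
√(EG − F²)|_{(3*pi/4, 5/2)} = 4

E = 16, F = 0, G = 1, so EG − F² = 16. Taking the positive square root: √(EG − F²) = 4. At (u, v) = (3*pi/4, 5/2): 4.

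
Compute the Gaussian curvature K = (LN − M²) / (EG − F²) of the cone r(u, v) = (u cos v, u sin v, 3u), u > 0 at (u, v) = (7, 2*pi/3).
K = 0

Coefficients of the first fundamental form: E = 10, F = 0, G = u^2.
Coefficients of the second fundamental form: L = 0, M = 0, N = 3*sqrt(10)*u^2/(10*Abs(u)).
Assemble K = (LN − M²)/(EG − F²) = 0. At (u, v) = (7, 2*pi/3): K = 0.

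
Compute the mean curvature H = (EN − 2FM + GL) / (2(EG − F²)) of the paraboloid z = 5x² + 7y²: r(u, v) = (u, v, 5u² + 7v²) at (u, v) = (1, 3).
H = 9532*sqrt(1865)/3478225

With E = 100*u^2 + 1, F = 140*u*v, G = 196*v^2 + 1, L = 10/sqrt(100*u^2 + 196*v^2 + 1), M = 0, N = 14/sqrt(100*u^2 + 196*v^2 + 1), assemble
  H = (EN − 2FM + GL) / (2(EG − F²)) = 4*(175*u^2 + 245*v^2 + 3)/(100*u^2 + 196*v^2 + 1)^(3/2).
At (u, v) = (1, 3): H = 9532*sqrt(1865)/3478225.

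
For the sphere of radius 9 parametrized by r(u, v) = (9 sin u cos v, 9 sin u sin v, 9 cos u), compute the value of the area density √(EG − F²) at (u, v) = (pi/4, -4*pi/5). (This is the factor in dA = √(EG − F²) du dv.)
√(EG − F²)|_{(pi/4, -4*pi/5)} = 81*sqrt(2)/2

E = 81, F = 0, G = 81*sin(u)^2, so EG − F² = 6561*sin(u)^2. Taking the positive square root: √(EG − F²) = 81*Abs(sin(u)). At (u, v) = (pi/4, -4*pi/5): 81*sqrt(2)/2.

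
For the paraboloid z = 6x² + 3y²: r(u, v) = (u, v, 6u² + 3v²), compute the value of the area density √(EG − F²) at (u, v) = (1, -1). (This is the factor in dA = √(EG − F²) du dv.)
√(EG − F²)|_{(1, -1)} = sqrt(181)

E = 144*u^2 + 1, F = 72*u*v, G = 36*v^2 + 1, so EG − F² = 144*u^2 + 36*v^2 + 1. Taking the positive square root: √(EG − F²) = sqrt(144*u^2 + 36*v^2 + 1). At (u, v) = (1, -1): sqrt(181).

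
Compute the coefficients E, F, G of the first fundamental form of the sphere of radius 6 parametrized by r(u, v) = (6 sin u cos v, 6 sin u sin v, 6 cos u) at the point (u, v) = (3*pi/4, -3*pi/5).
E = 36;  F = 0;  G = 18

Partials: r_u = (6*cos(u)*cos(v), 6*sin(v)*cos(u), -6*sin(u)), r_v = (-6*sin(u)*sin(v), 6*sin(u)*cos(v), 0). As functions of (u, v):
  E = r_u · r_u = 36,
  F = r_u · r_v = 0,
  G = r_v · r_v = 36*sin(u)^2.
Evaluating at (u, v) = (3*pi/4, -3*pi/5): E = 36, F = 0, G = 18.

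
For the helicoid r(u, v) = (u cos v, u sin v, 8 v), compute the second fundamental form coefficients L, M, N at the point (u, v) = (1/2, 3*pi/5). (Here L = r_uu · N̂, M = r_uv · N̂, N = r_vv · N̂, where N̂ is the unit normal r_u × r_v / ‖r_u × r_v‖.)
L = 0;  M = -16*sqrt(257)/257;  N = 0

Compute the unit normal N̂(u, v) = (8*sin(v)/sqrt(u^2 + 64), -8*cos(v)/sqrt(u^2 + 64), u/sqrt(u^2 + 64)), and the second partials r_uu, r_uv, r_vv. Take dot products:
  L(u, v) = r_uu · N̂ = 0,
  M(u, v) = r_uv · N̂ = -8/sqrt(u^2 + 64),
  N(u, v) = r_vv · N̂ = 0.
Evaluating at (u, v) = (1/2, 3*pi/5):
  L = 0, M = -16*sqrt(257)/257, N = 0.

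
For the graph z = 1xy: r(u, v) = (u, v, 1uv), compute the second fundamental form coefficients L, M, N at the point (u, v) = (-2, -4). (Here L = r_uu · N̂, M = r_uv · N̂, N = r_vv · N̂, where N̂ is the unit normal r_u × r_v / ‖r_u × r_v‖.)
L = 0;  M = sqrt(21)/21;  N = 0

Compute the unit normal N̂(u, v) = (-v/sqrt(u^2 + v^2 + 1), -u/sqrt(u^2 + v^2 + 1), 1/sqrt(u^2 + v^2 + 1)), and the second partials r_uu, r_uv, r_vv. Take dot products:
  L(u, v) = r_uu · N̂ = 0,
  M(u, v) = r_uv · N̂ = 1/sqrt(u^2 + v^2 + 1),
  N(u, v) = r_vv · N̂ = 0.
Evaluating at (u, v) = (-2, -4):
  L = 0, M = sqrt(21)/21, N = 0.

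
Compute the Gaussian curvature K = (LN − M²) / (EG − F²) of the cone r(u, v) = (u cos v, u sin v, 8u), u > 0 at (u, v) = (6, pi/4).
K = 0

Coefficients of the first fundamental form: E = 65, F = 0, G = u^2.
Coefficients of the second fundamental form: L = 0, M = 0, N = 8*sqrt(65)*u^2/(65*Abs(u)).
Assemble K = (LN − M²)/(EG − F²) = 0. At (u, v) = (6, pi/4): K = 0.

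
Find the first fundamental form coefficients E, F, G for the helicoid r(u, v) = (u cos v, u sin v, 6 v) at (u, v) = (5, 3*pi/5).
E = 1;  F = 0;  G = 61

Partials: r_u = (cos(v), sin(v), 0), r_v = (-u*sin(v), u*cos(v), 6). As functions of (u, v):
  E = r_u · r_u = 1,
  F = r_u · r_v = 0,
  G = r_v · r_v = u^2 + 36.
Evaluating at (u, v) = (5, 3*pi/5): E = 1, F = 0, G = 61.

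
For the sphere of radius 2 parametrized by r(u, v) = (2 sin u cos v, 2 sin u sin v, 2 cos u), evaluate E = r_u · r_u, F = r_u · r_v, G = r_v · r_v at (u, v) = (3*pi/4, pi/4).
E = 4;  F = 0;  G = 2

Partials: r_u = (2*cos(u)*cos(v), 2*sin(v)*cos(u), -2*sin(u)), r_v = (-2*sin(u)*sin(v), 2*sin(u)*cos(v), 0). As functions of (u, v):
  E = r_u · r_u = 4,
  F = r_u · r_v = 0,
  G = r_v · r_v = 4*sin(u)^2.
Evaluating at (u, v) = (3*pi/4, pi/4): E = 4, F = 0, G = 2.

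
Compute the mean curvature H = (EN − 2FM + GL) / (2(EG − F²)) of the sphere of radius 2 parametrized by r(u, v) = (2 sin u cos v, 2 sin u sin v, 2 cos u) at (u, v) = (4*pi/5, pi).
H = -1/2

With E = 4, F = 0, G = 4*sin(u)^2, L = -2*sin(u)/Abs(sin(u)), M = 0, N = -2*sin(u)^3/Abs(sin(u)), assemble
  H = (EN − 2FM + GL) / (2(EG − F²)) = -sin(u)/(2*Abs(sin(u))).
At (u, v) = (4*pi/5, pi): H = -1/2.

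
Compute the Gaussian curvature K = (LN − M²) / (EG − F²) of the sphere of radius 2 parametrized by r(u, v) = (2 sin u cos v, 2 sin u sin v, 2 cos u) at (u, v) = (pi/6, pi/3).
K = 1/4

Coefficients of the first fundamental form: E = 4, F = 0, G = 4*sin(u)^2.
Coefficients of the second fundamental form: L = -2*sin(u)/Abs(sin(u)), M = 0, N = -2*sin(u)^3/Abs(sin(u)).
Assemble K = (LN − M²)/(EG − F²) = 1/4. At (u, v) = (pi/6, pi/3): K = 1/4.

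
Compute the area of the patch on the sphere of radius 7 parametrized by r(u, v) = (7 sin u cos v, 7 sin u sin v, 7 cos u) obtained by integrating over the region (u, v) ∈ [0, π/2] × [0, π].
Area = 49*pi

Area = ∫∫ √(EG − F²) du dv with √(EG − F²) = 49*Abs(sin(u)). Integrating over [0, π/2] × [0, π] gives 49*pi.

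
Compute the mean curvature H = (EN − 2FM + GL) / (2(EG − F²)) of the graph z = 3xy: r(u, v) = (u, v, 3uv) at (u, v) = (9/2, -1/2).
H = 243*sqrt(742)/275282

With E = 9*v^2 + 1, F = 9*u*v, G = 9*u^2 + 1, L = 0, M = 3/sqrt(9*u^2 + 9*v^2 + 1), N = 0, assemble
  H = (EN − 2FM + GL) / (2(EG − F²)) = -27*u*v/(9*u^2 + 9*v^2 + 1)^(3/2).
At (u, v) = (9/2, -1/2): H = 243*sqrt(742)/275282.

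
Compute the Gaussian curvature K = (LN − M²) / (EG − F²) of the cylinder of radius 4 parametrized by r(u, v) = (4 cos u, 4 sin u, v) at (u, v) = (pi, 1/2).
K = 0

Coefficients of the first fundamental form: E = 16, F = 0, G = 1.
Coefficients of the second fundamental form: L = -4, M = 0, N = 0.
Assemble K = (LN − M²)/(EG − F²) = 0. At (u, v) = (pi, 1/2): K = 0.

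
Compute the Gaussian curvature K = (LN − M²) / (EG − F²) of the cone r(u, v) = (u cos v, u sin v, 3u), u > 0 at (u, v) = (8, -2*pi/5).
K = 0

Coefficients of the first fundamental form: E = 10, F = 0, G = u^2.
Coefficients of the second fundamental form: L = 0, M = 0, N = 3*sqrt(10)*u^2/(10*Abs(u)).
Assemble K = (LN − M²)/(EG − F²) = 0. At (u, v) = (8, -2*pi/5): K = 0.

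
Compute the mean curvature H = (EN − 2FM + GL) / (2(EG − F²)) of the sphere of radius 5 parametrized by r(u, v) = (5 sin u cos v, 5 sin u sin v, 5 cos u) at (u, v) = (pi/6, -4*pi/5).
H = -1/5

With E = 25, F = 0, G = 25*sin(u)^2, L = -5*sin(u)/Abs(sin(u)), M = 0, N = -5*sin(u)^3/Abs(sin(u)), assemble
  H = (EN − 2FM + GL) / (2(EG − F²)) = -sin(u)/(5*Abs(sin(u))).
At (u, v) = (pi/6, -4*pi/5): H = -1/5.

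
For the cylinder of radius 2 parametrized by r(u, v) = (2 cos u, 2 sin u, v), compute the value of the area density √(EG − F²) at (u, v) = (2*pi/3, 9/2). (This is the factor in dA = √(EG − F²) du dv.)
√(EG − F²)|_{(2*pi/3, 9/2)} = 2

E = 4, F = 0, G = 1, so EG − F² = 4. Taking the positive square root: √(EG − F²) = 2. At (u, v) = (2*pi/3, 9/2): 2.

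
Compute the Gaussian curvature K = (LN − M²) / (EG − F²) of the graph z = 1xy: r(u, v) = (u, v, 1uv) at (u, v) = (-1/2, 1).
K = -16/81

Coefficients of the first fundamental form: E = v^2 + 1, F = u*v, G = u^2 + 1.
Coefficients of the second fundamental form: L = 0, M = 1/sqrt(u^2 + v^2 + 1), N = 0.
Assemble K = (LN − M²)/(EG − F²) = 1/((u^2*v^2 - (u^2 + 1)*(v^2 + 1))*(u^2 + v^2 + 1)). At (u, v) = (-1/2, 1): K = -16/81.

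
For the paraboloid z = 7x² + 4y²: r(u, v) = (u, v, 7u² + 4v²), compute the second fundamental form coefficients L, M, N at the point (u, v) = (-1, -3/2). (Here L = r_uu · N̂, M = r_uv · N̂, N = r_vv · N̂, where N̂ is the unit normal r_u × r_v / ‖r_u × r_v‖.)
L = 14*sqrt(341)/341;  M = 0;  N = 8*sqrt(341)/341

Compute the unit normal N̂(u, v) = (-14*u/sqrt(196*u^2 + 64*v^2 + 1), -8*v/sqrt(196*u^2 + 64*v^2 + 1), 1/sqrt(196*u^2 + 64*v^2 + 1)), and the second partials r_uu, r_uv, r_vv. Take dot products:
  L(u, v) = r_uu · N̂ = 14/sqrt(196*u^2 + 64*v^2 + 1),
  M(u, v) = r_uv · N̂ = 0,
  N(u, v) = r_vv · N̂ = 8/sqrt(196*u^2 + 64*v^2 + 1).
Evaluating at (u, v) = (-1, -3/2):
  L = 14*sqrt(341)/341, M = 0, N = 8*sqrt(341)/341.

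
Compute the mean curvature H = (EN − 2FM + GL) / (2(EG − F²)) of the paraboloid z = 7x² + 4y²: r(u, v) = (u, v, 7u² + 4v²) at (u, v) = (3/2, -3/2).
H = 2783*sqrt(586)/343396

With E = 196*u^2 + 1, F = 112*u*v, G = 64*v^2 + 1, L = 14/sqrt(196*u^2 + 64*v^2 + 1), M = 0, N = 8/sqrt(196*u^2 + 64*v^2 + 1), assemble
  H = (EN − 2FM + GL) / (2(EG − F²)) = (784*u^2 + 448*v^2 + 11)/(196*u^2 + 64*v^2 + 1)^(3/2).
At (u, v) = (3/2, -3/2): H = 2783*sqrt(586)/343396.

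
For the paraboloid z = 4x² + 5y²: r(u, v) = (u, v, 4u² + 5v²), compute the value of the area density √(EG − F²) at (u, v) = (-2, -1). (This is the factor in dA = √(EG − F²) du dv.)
√(EG − F²)|_{(-2, -1)} = sqrt(357)

E = 64*u^2 + 1, F = 80*u*v, G = 100*v^2 + 1, so EG − F² = 64*u^2 + 100*v^2 + 1. Taking the positive square root: √(EG − F²) = sqrt(64*u^2 + 100*v^2 + 1). At (u, v) = (-2, -1): sqrt(357).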